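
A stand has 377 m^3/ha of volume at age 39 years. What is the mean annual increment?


MAI = 377 / 39 = 9.6667 ≈ 9.67 m^3/ha/yr

9.67 m^3/ha/yr


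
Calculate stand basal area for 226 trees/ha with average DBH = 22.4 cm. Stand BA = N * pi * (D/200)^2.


(D/200)^2 = (22.4/200)^2 = 0.112^2 = 0.012544
Individual BA = 3.141593 * 0.012544 = 0.0394081 m^2
Stand BA = 226 * 0.0394081 = 8.90623 ≈ 8.91 m^2/ha

8.91 m^2/ha


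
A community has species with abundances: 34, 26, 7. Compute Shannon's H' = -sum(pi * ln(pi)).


Total N = 34 + 26 + 7 = 67
Per-species terms:
  p = 34/67 = 0.507463; ln(p) = -0.678331; p*ln(p) = 0.507463 * (-0.678331) = -0.344228
  p = 26/67 = 0.388060; ln(p) = -0.946595; p*ln(p) = 0.388060 * (-0.946595) = -0.367336
  p = 7/67 = 0.104478; ln(p) = -2.258779; p*ln(p) = 0.104478 * (-2.258779) = -0.235993
sum(p*ln(p)) = (-0.344228) + (-0.367336) + (-0.235993) = -0.947557
H' = -(-0.947557) = 0.947557 ≈ 0.9476

0.9476


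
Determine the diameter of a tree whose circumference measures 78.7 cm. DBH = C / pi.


DBH = C / pi = 78.7 / 3.141593 = 25.0510 ≈ 25.05 cm

25.05 cm


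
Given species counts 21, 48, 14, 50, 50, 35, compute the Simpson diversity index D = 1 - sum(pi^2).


Total N = 21 + 48 + 14 + 50 + 50 + 35 = 218
Per-species terms:
  p = 21/218 = 0.096330; p^2 = 0.096330^2 = 0.009279
  p = 48/218 = 0.220183; p^2 = 0.220183^2 = 0.048481
  p = 14/218 = 0.064220; p^2 = 0.064220^2 = 0.004124
  p = 50/218 = 0.229358; p^2 = 0.229358^2 = 0.052605
  p = 50/218 = 0.229358; p^2 = 0.229358^2 = 0.052605
  p = 35/218 = 0.160550; p^2 = 0.160550^2 = 0.025776
sum(p^2) = 0.009279 + 0.048481 + 0.004124 + 0.052605 + 0.052605 + 0.025776 = 0.192870
D = 1 - 0.192870 = 0.807130 ≈ 0.8071

0.8071


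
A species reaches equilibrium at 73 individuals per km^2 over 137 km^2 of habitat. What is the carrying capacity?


K = 73 * 137 = 10001 individuals

10001 individuals


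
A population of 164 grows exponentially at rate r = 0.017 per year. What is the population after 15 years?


r*t = 0.017 * 15 = 0.255
exp(0.255) = 1.29046
N = 164 * 1.29046 = 211.635 ≈ 212

212


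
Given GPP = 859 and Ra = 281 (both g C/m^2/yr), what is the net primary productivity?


NPP = GPP - Ra = 859 - 281 = 578 g C/m^2/yr

578 g C/m^2/yr


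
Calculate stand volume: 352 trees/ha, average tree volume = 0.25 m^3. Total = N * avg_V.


V_stand = 352 * 0.25 = 88.0 m^3/ha

88.0 m^3/ha


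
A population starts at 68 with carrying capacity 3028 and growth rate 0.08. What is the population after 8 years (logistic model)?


(K - N0)/N0 = (3028 - 68)/68 = 2960/68 = 43.5294
r*t = 0.08 * 8 = 0.64; exp(-0.64) = 0.527292
43.5294 * 0.527292 = 22.9527
1 + 22.9527 = 23.9527
N = 3028 / 23.9527 = 126.416 ≈ 126

126


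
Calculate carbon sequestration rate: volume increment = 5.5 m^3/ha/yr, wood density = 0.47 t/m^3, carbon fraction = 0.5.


C = 5.5 * 0.47 * 0.5 = 1.2925 ≈ 1.29 t C/ha/yr

1.29 t C/ha/yr


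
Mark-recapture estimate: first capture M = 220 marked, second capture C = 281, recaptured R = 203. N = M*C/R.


N = M * C / R = 220 * 281 / 203 = 61820 / 203 = 304.53 ≈ 305

305 individuals


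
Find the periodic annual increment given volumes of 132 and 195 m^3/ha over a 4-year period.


PAI = (V2 - V1) / period = (195 - 132) / 4 = 63 / 4 = 15.75 m^3/ha/yr

15.75 m^3/ha/yr


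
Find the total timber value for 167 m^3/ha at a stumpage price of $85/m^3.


Value = 167 * 85 = $14195/ha

$14195/ha


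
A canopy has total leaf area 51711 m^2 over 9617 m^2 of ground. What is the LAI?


LAI = 51711 / 9617 = 5.3770 ≈ 5.38

5.38


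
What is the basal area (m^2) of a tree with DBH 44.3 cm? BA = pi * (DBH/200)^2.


D/200 = 44.3/200 = 0.2215 m
(D/200)^2 = 0.2215^2 = 0.04906225
BA = 3.141593 * 0.04906225 = 0.154134 ≈ 0.1541 m^2

0.1541 m^2


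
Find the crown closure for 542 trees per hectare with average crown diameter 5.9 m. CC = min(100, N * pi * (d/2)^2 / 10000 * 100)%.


(d/2)^2 = (5.9/2)^2 = 2.95^2 = 8.7025
Crown area = 3.141593 * 8.7025 = 27.3397 m^2
N * area / 10000 * 100 = 542 * 27.3397 / 10000 * 100 = 148.181
CC = min(100, 148.181) = 100%

100%


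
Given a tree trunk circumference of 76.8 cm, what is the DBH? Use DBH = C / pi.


DBH = C / pi = 76.8 / 3.141593 = 24.4462 ≈ 24.45 cm

24.45 cm


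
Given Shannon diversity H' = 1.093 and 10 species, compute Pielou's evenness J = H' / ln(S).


ln(10) = 2.30259
J = H' / ln(S) = 1.093 / 2.30259 = 0.474683 ≈ 0.4747

0.4747


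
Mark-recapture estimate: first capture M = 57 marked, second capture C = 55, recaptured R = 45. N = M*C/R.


N = M * C / R = 57 * 55 / 45 = 3135 / 45 = 69.67 ≈ 70

70 individuals


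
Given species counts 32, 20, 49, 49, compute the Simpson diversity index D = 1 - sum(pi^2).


Total N = 32 + 20 + 49 + 49 = 150
Per-species terms:
  p = 32/150 = 0.213333; p^2 = 0.213333^2 = 0.045511
  p = 20/150 = 0.133333; p^2 = 0.133333^2 = 0.017778
  p = 49/150 = 0.326667; p^2 = 0.326667^2 = 0.106711
  p = 49/150 = 0.326667; p^2 = 0.326667^2 = 0.106711
sum(p^2) = 0.045511 + 0.017778 + 0.106711 + 0.106711 = 0.276711
D = 1 - 0.276711 = 0.723289 ≈ 0.7233

0.7233


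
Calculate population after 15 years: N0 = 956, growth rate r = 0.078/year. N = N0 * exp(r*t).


r*t = 0.078 * 15 = 1.17
exp(1.17) = 3.22199
N = 956 * 3.22199 = 3080.22 ≈ 3080

3080


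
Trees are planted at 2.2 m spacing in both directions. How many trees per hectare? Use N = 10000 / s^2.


N = 10000 / 2.2^2 = 10000 / 4.84 = 2066.12 ≈ 2066 trees/ha

2066 trees/ha


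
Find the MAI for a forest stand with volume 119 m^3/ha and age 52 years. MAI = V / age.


MAI = 119 / 52 = 2.2885 ≈ 2.29 m^3/ha/yr

2.29 m^3/ha/yr


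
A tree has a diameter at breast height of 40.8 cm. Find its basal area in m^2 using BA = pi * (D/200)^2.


D/200 = 40.8/200 = 0.204 m
(D/200)^2 = 0.204^2 = 0.041616
BA = 3.141593 * 0.041616 = 0.130741 ≈ 0.1307 m^2

0.1307 m^2


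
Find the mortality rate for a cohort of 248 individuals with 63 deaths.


Mortality rate = 63 / 248 = 0.254032 ≈ 0.2540

0.2540


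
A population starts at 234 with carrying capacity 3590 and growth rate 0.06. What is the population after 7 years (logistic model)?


(K - N0)/N0 = (3590 - 234)/234 = 3356/234 = 14.3419
r*t = 0.06 * 7 = 0.42; exp(-0.42) = 0.657047
14.3419 * 0.657047 = 9.42330
1 + 9.42330 = 10.4233
N = 3590 / 10.4233 = 344.421 ≈ 344

344


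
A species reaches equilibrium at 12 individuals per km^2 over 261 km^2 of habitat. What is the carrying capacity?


K = 12 * 261 = 3132 individuals

3132 individuals


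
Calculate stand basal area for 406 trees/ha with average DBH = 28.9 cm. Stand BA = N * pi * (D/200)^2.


(D/200)^2 = (28.9/200)^2 = 0.1445^2 = 0.02088025
Individual BA = 3.141593 * 0.02088025 = 0.0655972 m^2
Stand BA = 406 * 0.0655972 = 26.6325 ≈ 26.63 m^2/ha

26.63 m^2/ha


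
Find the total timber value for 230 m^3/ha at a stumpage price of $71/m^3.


Value = 230 * 71 = $16330/ha

$16330/ha


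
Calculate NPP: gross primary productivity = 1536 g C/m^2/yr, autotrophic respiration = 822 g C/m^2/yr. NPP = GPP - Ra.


NPP = GPP - Ra = 1536 - 822 = 714 g C/m^2/yr

714 g C/m^2/yr


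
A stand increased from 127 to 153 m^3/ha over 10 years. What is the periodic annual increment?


PAI = (V2 - V1) / period = (153 - 127) / 10 = 26 / 10 = 2.60 m^3/ha/yr

2.60 m^3/ha/yr


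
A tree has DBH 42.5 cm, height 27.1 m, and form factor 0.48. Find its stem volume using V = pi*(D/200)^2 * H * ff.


(D/200)^2 = (42.5/200)^2 = 0.2125^2 = 0.04515625
BA = 3.141593 * 0.04515625 = 0.141863 m^2
V = 0.141863 * 27.1 * 0.48 = 1.84535 ≈ 1.845 m^3

1.845 m^3


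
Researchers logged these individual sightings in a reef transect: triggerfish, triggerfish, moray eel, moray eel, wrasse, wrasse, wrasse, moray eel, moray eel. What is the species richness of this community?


Total individuals logged = 9
Distinct species (count of individuals): triggerfish (2), moray eel (4), wrasse (3)
Species richness = number of distinct species = 3

3


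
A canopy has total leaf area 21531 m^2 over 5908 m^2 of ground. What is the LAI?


LAI = 21531 / 5908 = 3.6444 ≈ 3.64

3.64


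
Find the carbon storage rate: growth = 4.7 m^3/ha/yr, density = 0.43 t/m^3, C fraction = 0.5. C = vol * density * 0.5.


C = 4.7 * 0.43 * 0.5 = 1.0105 ≈ 1.01 t C/ha/yr

1.01 t C/ha/yr


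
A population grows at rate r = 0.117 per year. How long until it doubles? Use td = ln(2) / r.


td = ln(2) / 0.117 = 0.693147 / 0.117 = 5.92433 ≈ 5.9 years

5.9 years


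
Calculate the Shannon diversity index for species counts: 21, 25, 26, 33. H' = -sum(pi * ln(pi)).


Total N = 21 + 25 + 26 + 33 = 105
Per-species terms:
  p = 21/105 = 0.200000; ln(p) = -1.609438; p*ln(p) = 0.200000 * (-1.609438) = -0.321888
  p = 25/105 = 0.238095; ln(p) = -1.435086; p*ln(p) = 0.238095 * (-1.435086) = -0.341687
  p = 26/105 = 0.247619; ln(p) = -1.395864; p*ln(p) = 0.247619 * (-1.395864) = -0.345642
  p = 33/105 = 0.314286; ln(p) = -1.157452; p*ln(p) = 0.314286 * (-1.157452) = -0.363771
sum(p*ln(p)) = (-0.321888) + (-0.341687) + (-0.345642) + (-0.363771) = -1.372988
H' = -(-1.372988) = 1.372988 ≈ 1.3730

1.3730


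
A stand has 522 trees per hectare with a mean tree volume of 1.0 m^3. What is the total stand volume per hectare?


V_stand = 522 * 1.0 = 522.0 m^3/ha

522.0 m^3/ha


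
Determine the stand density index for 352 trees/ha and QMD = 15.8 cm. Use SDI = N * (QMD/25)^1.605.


QMD/25 = 15.8/25 = 0.632
(0.632)^1.605 = exp(1.605 * ln(0.632)) = exp(1.605 * (-0.458866)) = exp(-0.736480) = 0.478796
SDI = 352 * 0.478796 = 168.536 ≈ 169

169


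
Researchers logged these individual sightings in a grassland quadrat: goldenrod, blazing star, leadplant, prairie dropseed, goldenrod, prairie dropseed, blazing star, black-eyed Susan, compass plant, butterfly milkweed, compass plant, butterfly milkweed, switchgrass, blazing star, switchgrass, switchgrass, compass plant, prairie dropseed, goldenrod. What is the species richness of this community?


Total individuals logged = 19
Distinct species (count of individuals): goldenrod (3), blazing star (3), leadplant (1), prairie dropseed (3), black-eyed Susan (1), compass plant (3), butterfly milkweed (2), switchgrass (3)
Species richness = number of distinct species = 8

8


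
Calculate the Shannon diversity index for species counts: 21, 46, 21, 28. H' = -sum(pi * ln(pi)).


Total N = 21 + 46 + 21 + 28 = 116
Per-species terms:
  p = 21/116 = 0.181034; ln(p) = -1.709070; p*ln(p) = 0.181034 * (-1.709070) = -0.309400
  p = 46/116 = 0.396552; ln(p) = -0.924948; p*ln(p) = 0.396552 * (-0.924948) = -0.366790
  p = 21/116 = 0.181034; ln(p) = -1.709070; p*ln(p) = 0.181034 * (-1.709070) = -0.309400
  p = 28/116 = 0.241379; ln(p) = -1.421387; p*ln(p) = 0.241379 * (-1.421387) = -0.343093
sum(p*ln(p)) = (-0.309400) + (-0.366790) + (-0.309400) + (-0.343093) = -1.328683
H' = -(-1.328683) = 1.328683 ≈ 1.3287

1.3287


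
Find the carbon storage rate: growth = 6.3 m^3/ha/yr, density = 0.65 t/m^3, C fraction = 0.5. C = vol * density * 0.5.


C = 6.3 * 0.65 * 0.5 = 2.0475 ≈ 2.05 t C/ha/yr

2.05 t C/ha/yr


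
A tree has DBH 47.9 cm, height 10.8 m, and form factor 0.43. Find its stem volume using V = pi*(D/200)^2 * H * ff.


(D/200)^2 = (47.9/200)^2 = 0.2395^2 = 0.05736025
BA = 3.141593 * 0.05736025 = 0.180203 m^2
V = 0.180203 * 10.8 * 0.43 = 0.836863 ≈ 0.837 m^3

0.837 m^3


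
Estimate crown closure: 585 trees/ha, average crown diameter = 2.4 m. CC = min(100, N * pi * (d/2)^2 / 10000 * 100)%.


(d/2)^2 = (2.4/2)^2 = 1.2^2 = 1.44
Crown area = 3.141593 * 1.44 = 4.52389 m^2
N * area / 10000 * 100 = 585 * 4.52389 / 10000 * 100 = 26.4648
CC = min(100, 26.4648) = 26.4648 ≈ 26.5%

26.5%


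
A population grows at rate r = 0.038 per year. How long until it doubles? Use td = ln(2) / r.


td = ln(2) / 0.038 = 0.693147 / 0.038 = 18.2407 ≈ 18.2 years

18.2 years


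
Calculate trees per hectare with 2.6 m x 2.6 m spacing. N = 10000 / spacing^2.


N = 10000 / 2.6^2 = 10000 / 6.76 = 1479.29 ≈ 1479 trees/ha

1479 trees/ha


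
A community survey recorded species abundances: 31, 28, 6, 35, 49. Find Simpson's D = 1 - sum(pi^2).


Total N = 31 + 28 + 6 + 35 + 49 = 149
Per-species terms:
  p = 31/149 = 0.208054; p^2 = 0.208054^2 = 0.043286
  p = 28/149 = 0.187919; p^2 = 0.187919^2 = 0.035314
  p = 6/149 = 0.040268; p^2 = 0.040268^2 = 0.001622
  p = 35/149 = 0.234899; p^2 = 0.234899^2 = 0.055178
  p = 49/149 = 0.328859; p^2 = 0.328859^2 = 0.108148
sum(p^2) = 0.043286 + 0.035314 + 0.001622 + 0.055178 + 0.108148 = 0.243548
D = 1 - 0.243548 = 0.756452 ≈ 0.7565

0.7565


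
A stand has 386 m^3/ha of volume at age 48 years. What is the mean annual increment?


MAI = 386 / 48 = 8.0417 ≈ 8.04 m^3/ha/yr

8.04 m^3/ha/yr


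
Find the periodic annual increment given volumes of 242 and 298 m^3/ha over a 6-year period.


PAI = (V2 - V1) / period = (298 - 242) / 6 = 56 / 6 = 9.3333 ≈ 9.33 m^3/ha/yr

9.33 m^3/ha/yr


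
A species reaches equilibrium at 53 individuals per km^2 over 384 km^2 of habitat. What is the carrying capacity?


K = 53 * 384 = 20352 individuals

20352 individuals


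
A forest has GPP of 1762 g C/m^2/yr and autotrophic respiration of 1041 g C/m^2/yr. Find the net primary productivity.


NPP = GPP - Ra = 1762 - 1041 = 721 g C/m^2/yr

721 g C/m^2/yr


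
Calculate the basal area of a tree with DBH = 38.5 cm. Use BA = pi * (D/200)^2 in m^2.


D/200 = 38.5/200 = 0.1925 m
(D/200)^2 = 0.1925^2 = 0.03705625
BA = 3.141593 * 0.03705625 = 0.116416 ≈ 0.1164 m^2

0.1164 m^2


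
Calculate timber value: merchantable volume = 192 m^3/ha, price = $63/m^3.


Value = 192 * 63 = $12096/ha

$12096/ha


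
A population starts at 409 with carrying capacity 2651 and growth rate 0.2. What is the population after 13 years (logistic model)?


(K - N0)/N0 = (2651 - 409)/409 = 2242/409 = 5.48166
r*t = 0.2 * 13 = 2.6; exp(-2.6) = 0.0742736
5.48166 * 0.0742736 = 0.407143
1 + 0.407143 = 1.40714
N = 2651 / 1.40714 = 1883.96 ≈ 1884

1884


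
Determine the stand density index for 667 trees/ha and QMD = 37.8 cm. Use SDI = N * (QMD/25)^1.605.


QMD/25 = 37.8/25 = 1.512
(1.512)^1.605 = exp(1.605 * ln(1.512)) = exp(1.605 * 0.413433) = exp(0.663560) = 1.94169
SDI = 667 * 1.94169 = 1295.11 ≈ 1295

1295


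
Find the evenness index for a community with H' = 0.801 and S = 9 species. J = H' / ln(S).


ln(9) = 2.19722
J = H' / ln(S) = 0.801 / 2.19722 = 0.364552 ≈ 0.3646

0.3646


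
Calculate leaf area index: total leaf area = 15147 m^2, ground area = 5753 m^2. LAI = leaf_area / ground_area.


LAI = 15147 / 5753 = 2.6329 ≈ 2.63

2.63


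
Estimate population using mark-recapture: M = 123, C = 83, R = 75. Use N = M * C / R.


N = M * C / R = 123 * 83 / 75 = 10209 / 75 = 136.12 ≈ 136

136 individuals


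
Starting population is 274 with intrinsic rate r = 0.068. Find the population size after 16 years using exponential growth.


r*t = 0.068 * 16 = 1.088
exp(1.088) = 2.96833
N = 274 * 2.96833 = 813.322 ≈ 813

813


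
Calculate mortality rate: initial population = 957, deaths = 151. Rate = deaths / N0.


Mortality rate = 151 / 957 = 0.157785 ≈ 0.1578

0.1578


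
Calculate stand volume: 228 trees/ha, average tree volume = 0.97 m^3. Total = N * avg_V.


V_stand = 228 * 0.97 = 221.16 ≈ 221.2 m^3/ha

221.2 m^3/ha


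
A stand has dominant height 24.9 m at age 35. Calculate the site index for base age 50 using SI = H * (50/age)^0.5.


50/35 = 1.42857
(1.42857)^0.5 = 1.19523
SI = 24.9 * 1.19523 = 29.7612 ≈ 29.8 m

29.8 m


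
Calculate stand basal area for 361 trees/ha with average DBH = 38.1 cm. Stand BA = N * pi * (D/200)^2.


(D/200)^2 = (38.1/200)^2 = 0.1905^2 = 0.03629025
Individual BA = 3.141593 * 0.03629025 = 0.114009 m^2
Stand BA = 361 * 0.114009 = 41.1572 ≈ 41.16 m^2/ha

41.16 m^2/ha


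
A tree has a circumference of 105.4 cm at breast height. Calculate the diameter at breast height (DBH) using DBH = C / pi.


DBH = C / pi = 105.4 / 3.141593 = 33.5499 ≈ 33.55 cm

33.55 cm


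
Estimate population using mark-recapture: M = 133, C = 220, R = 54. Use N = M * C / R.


N = M * C / R = 133 * 220 / 54 = 29260 / 54 = 541.85 ≈ 542

542 individuals


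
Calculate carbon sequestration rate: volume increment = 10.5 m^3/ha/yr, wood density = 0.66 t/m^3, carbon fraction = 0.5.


C = 10.5 * 0.66 * 0.5 = 3.465 ≈ 3.47 t C/ha/yr

3.47 t C/ha/yr


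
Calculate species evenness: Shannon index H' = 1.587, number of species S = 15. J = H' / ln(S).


ln(15) = 2.70805
J = H' / ln(S) = 1.587 / 2.70805 = 0.586031 ≈ 0.5860

0.5860


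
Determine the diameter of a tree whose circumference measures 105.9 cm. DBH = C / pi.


DBH = C / pi = 105.9 / 3.141593 = 33.7090 ≈ 33.71 cm

33.71 cm


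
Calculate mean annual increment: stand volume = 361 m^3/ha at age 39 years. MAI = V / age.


MAI = 361 / 39 = 9.2564 ≈ 9.26 m^3/ha/yr

9.26 m^3/ha/yr


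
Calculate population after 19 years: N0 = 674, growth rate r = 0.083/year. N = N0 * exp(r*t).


r*t = 0.083 * 19 = 1.577
exp(1.577) = 4.84041
N = 674 * 4.84041 = 3262.44 ≈ 3262

3262


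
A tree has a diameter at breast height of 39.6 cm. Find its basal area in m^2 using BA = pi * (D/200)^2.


D/200 = 39.6/200 = 0.198 m
(D/200)^2 = 0.198^2 = 0.039204
BA = 3.141593 * 0.039204 = 0.123163 ≈ 0.1232 m^2

0.1232 m^2


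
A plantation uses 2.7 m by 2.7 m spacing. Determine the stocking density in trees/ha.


N = 10000 / 2.7^2 = 10000 / 7.29 = 1371.74 ≈ 1372 trees/ha

1372 trees/ha


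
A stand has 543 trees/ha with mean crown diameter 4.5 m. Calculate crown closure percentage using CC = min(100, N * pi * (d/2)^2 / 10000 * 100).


(d/2)^2 = (4.5/2)^2 = 2.25^2 = 5.0625
Crown area = 3.141593 * 5.0625 = 15.9043 m^2
N * area / 10000 * 100 = 543 * 15.9043 / 10000 * 100 = 86.3603
CC = min(100, 86.3603) = 86.3603 ≈ 86.4%

86.4%


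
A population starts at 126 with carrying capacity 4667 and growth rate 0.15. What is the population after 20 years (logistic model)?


(K - N0)/N0 = (4667 - 126)/126 = 4541/126 = 36.0397
r*t = 0.15 * 20 = 3; exp(-3) = 0.0497871
36.0397 * 0.0497871 = 1.79431
1 + 1.79431 = 2.79431
N = 4667 / 2.79431 = 1670.18 ≈ 1670

1670


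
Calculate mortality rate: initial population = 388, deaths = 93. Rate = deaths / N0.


Mortality rate = 93 / 388 = 0.239691 ≈ 0.2397

0.2397


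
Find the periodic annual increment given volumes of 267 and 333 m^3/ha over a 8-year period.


PAI = (V2 - V1) / period = (333 - 267) / 8 = 66 / 8 = 8.25 m^3/ha/yr

8.25 m^3/ha/yr


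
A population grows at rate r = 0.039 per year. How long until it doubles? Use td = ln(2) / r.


td = ln(2) / 0.039 = 0.693147 / 0.039 = 17.7730 ≈ 17.8 years

17.8 years


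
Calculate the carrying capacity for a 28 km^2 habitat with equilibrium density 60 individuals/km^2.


K = 60 * 28 = 1680 individuals

1680 individuals


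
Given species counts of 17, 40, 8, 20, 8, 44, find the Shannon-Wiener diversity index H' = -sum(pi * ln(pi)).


Total N = 17 + 40 + 8 + 20 + 8 + 44 = 137
Per-species terms:
  p = 17/137 = 0.124088; ln(p) = -2.086764; p*ln(p) = 0.124088 * (-2.086764) = -0.258942
  p = 40/137 = 0.291971; ln(p) = -1.231101; p*ln(p) = 0.291971 * (-1.231101) = -0.359446
  p = 8/137 = 0.058394; ln(p) = -2.840542; p*ln(p) = 0.058394 * (-2.840542) = -0.165871
  p = 20/137 = 0.145985; ln(p) = -1.924251; p*ln(p) = 0.145985 * (-1.924251) = -0.280912
  p = 8/137 = 0.058394; ln(p) = -2.840542; p*ln(p) = 0.058394 * (-2.840542) = -0.165871
  p = 44/137 = 0.321168; ln(p) = -1.135791; p*ln(p) = 0.321168 * (-1.135791) = -0.364780
sum(p*ln(p)) = (-0.258942) + (-0.359446) + (-0.165871) + (-0.280912) + (-0.165871) + (-0.364780) = -1.595822
H' = -(-1.595822) = 1.595822 ≈ 1.5958

1.5958


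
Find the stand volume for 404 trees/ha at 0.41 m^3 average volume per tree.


V_stand = 404 * 0.41 = 165.64 ≈ 165.6 m^3/ha

165.6 m^3/ha


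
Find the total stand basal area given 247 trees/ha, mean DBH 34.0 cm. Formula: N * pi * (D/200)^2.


(D/200)^2 = (34.0/200)^2 = 0.17^2 = 0.0289
Individual BA = 3.141593 * 0.0289 = 0.0907920 m^2
Stand BA = 247 * 0.0907920 = 22.4256 ≈ 22.43 m^2/ha

22.43 m^2/ha


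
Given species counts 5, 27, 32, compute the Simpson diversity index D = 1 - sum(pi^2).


Total N = 5 + 27 + 32 = 64
Per-species terms:
  p = 5/64 = 0.078125; p^2 = 0.078125^2 = 0.006104
  p = 27/64 = 0.421875; p^2 = 0.421875^2 = 0.177979
  p = 32/64 = 0.500000; p^2 = 0.500000^2 = 0.250000
sum(p^2) = 0.006104 + 0.177979 + 0.250000 = 0.434083
D = 1 - 0.434083 = 0.565917 ≈ 0.5659

0.5659


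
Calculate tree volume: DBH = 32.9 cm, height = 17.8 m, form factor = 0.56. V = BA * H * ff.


(D/200)^2 = (32.9/200)^2 = 0.1645^2 = 0.02706025
BA = 3.141593 * 0.02706025 = 0.0850123 m^2
V = 0.0850123 * 17.8 * 0.56 = 0.847403 ≈ 0.847 m^3

0.847 m^3


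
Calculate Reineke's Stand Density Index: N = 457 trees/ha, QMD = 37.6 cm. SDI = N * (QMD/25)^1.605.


QMD/25 = 37.6/25 = 1.504
(1.504)^1.605 = exp(1.605 * ln(1.504)) = exp(1.605 * 0.408128) = exp(0.655045) = 1.92523
SDI = 457 * 1.92523 = 879.830 ≈ 880

880


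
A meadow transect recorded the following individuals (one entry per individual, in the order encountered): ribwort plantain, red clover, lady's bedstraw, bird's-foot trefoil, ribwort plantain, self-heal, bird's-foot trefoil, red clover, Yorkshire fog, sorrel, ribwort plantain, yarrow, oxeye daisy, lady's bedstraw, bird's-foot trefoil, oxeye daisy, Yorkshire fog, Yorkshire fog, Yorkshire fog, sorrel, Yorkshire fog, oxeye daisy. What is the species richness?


Total individuals logged = 22
Distinct species (count of individuals): ribwort plantain (3), red clover (2), lady's bedstraw (2), bird's-foot trefoil (3), self-heal (1), Yorkshire fog (5), sorrel (2), yarrow (1), oxeye daisy (3)
Species richness = number of distinct species = 9

9


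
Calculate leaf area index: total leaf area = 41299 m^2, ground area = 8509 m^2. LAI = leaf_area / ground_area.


LAI = 41299 / 8509 = 4.8536 ≈ 4.85

4.85


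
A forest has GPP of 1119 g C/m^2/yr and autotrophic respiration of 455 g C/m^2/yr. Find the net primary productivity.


NPP = GPP - Ra = 1119 - 455 = 664 g C/m^2/yr

664 g C/m^2/yr


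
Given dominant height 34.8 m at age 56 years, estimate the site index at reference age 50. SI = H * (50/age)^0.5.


50/56 = 0.892857
(0.892857)^0.5 = 0.944911
SI = 34.8 * 0.944911 = 32.8829 ≈ 32.9 m

32.9 m


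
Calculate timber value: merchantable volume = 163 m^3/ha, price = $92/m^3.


Value = 163 * 92 = $14996/ha

$14996/ha


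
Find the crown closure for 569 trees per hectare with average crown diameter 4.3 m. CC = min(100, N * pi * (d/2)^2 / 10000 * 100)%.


(d/2)^2 = (4.3/2)^2 = 2.15^2 = 4.6225
Crown area = 3.141593 * 4.6225 = 14.5220 m^2
N * area / 10000 * 100 = 569 * 14.5220 / 10000 * 100 = 82.6302
CC = min(100, 82.6302) = 82.6302 ≈ 82.6%

82.6%


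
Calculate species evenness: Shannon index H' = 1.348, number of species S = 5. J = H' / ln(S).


ln(5) = 1.60944
J = H' / ln(S) = 1.348 / 1.60944 = 0.837558 ≈ 0.8376

0.8376


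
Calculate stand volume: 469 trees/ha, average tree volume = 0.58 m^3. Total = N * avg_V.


V_stand = 469 * 0.58 = 272.02 ≈ 272.0 m^3/ha

272.0 m^3/ha


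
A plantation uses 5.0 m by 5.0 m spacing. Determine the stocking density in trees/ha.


N = 10000 / 5.0^2 = 10000 / 25 = 400.000 ≈ 400 trees/ha

400 trees/ha


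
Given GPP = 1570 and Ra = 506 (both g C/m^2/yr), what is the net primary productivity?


NPP = GPP - Ra = 1570 - 506 = 1064 g C/m^2/yr

1064 g C/m^2/yr


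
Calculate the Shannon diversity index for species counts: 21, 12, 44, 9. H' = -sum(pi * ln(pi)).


Total N = 21 + 12 + 44 + 9 = 86
Per-species terms:
  p = 21/86 = 0.244186; ln(p) = -1.409825; p*ln(p) = 0.244186 * (-1.409825) = -0.344260
  p = 12/86 = 0.139535; ln(p) = -1.969440; p*ln(p) = 0.139535 * (-1.969440) = -0.274806
  p = 44/86 = 0.511628; ln(p) = -0.670157; p*ln(p) = 0.511628 * (-0.670157) = -0.342871
  p = 9/86 = 0.104651; ln(p) = -2.257124; p*ln(p) = 0.104651 * (-2.257124) = -0.236210
sum(p*ln(p)) = (-0.344260) + (-0.274806) + (-0.342871) + (-0.236210) = -1.198147
H' = -(-1.198147) = 1.198147 ≈ 1.1981

1.1981


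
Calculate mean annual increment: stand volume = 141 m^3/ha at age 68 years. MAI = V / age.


MAI = 141 / 68 = 2.0735 ≈ 2.07 m^3/ha/yr

2.07 m^3/ha/yr


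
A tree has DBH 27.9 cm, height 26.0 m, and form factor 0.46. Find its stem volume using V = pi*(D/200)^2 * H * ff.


(D/200)^2 = (27.9/200)^2 = 0.1395^2 = 0.01946025
BA = 3.141593 * 0.01946025 = 0.0611362 m^2
V = 0.0611362 * 26.0 * 0.46 = 0.731189 ≈ 0.731 m^3

0.731 m^3


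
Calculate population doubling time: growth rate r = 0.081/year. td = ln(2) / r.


td = ln(2) / 0.081 = 0.693147 / 0.081 = 8.55737 ≈ 8.6 years

8.6 years


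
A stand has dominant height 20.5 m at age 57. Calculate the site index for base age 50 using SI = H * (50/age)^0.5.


50/57 = 0.877193
(0.877193)^0.5 = 0.936586
SI = 20.5 * 0.936586 = 19.2000 ≈ 19.2 m

19.2 m


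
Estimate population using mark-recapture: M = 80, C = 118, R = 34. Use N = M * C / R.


N = M * C / R = 80 * 118 / 34 = 9440 / 34 = 277.65 ≈ 278

278 individuals


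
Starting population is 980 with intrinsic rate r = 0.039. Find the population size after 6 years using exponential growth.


r*t = 0.039 * 6 = 0.234
exp(0.234) = 1.26364
N = 980 * 1.26364 = 1238.37 ≈ 1238

1238


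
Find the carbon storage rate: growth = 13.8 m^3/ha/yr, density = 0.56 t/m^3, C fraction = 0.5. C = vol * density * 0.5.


C = 13.8 * 0.56 * 0.5 = 3.864 ≈ 3.86 t C/ha/yr

3.86 t C/ha/yr


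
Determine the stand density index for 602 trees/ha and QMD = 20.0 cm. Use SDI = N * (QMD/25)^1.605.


QMD/25 = 20.0/25 = 0.8
(0.8)^1.605 = exp(1.605 * ln(0.8)) = exp(1.605 * (-0.223144)) = exp(-0.358146) = 0.698971
SDI = 602 * 0.698971 = 420.781 ≈ 421

421


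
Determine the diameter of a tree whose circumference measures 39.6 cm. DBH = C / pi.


DBH = C / pi = 39.6 / 3.141593 = 12.6051 ≈ 12.61 cm

12.61 cm


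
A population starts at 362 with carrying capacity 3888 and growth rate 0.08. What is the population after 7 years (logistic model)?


(K - N0)/N0 = (3888 - 362)/362 = 3526/362 = 9.74033
r*t = 0.08 * 7 = 0.56; exp(-0.56) = 0.571209
9.74033 * 0.571209 = 5.56376
1 + 5.56376 = 6.56376
N = 3888 / 6.56376 = 592.343 ≈ 592

592


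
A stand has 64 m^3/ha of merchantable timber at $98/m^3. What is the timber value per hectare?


Value = 64 * 98 = $6272/ha

$6272/ha


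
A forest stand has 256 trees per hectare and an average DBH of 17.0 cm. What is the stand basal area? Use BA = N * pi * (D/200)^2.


(D/200)^2 = (17.0/200)^2 = 0.085^2 = 0.007225
Individual BA = 3.141593 * 0.007225 = 0.0226980 m^2
Stand BA = 256 * 0.0226980 = 5.81069 ≈ 5.81 m^2/ha

5.81 m^2/ha


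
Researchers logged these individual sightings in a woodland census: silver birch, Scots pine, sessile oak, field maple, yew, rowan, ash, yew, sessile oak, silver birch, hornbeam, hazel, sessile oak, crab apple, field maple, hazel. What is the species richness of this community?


Total individuals logged = 16
Distinct species (count of individuals): silver birch (2), Scots pine (1), sessile oak (3), field maple (2), yew (2), rowan (1), ash (1), hornbeam (1), hazel (2), crab apple (1)
Species richness = number of distinct species = 10

10


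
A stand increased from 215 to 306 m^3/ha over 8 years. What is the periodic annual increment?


PAI = (V2 - V1) / period = (306 - 215) / 8 = 91 / 8 = 11.3750 ≈ 11.38 m^3/ha/yr

11.38 m^3/ha/yr


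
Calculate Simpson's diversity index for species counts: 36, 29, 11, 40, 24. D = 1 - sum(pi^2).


Total N = 36 + 29 + 11 + 40 + 24 = 140
Per-species terms:
  p = 36/140 = 0.257143; p^2 = 0.257143^2 = 0.066123
  p = 29/140 = 0.207143; p^2 = 0.207143^2 = 0.042908
  p = 11/140 = 0.078571; p^2 = 0.078571^2 = 0.006173
  p = 40/140 = 0.285714; p^2 = 0.285714^2 = 0.081632
  p = 24/140 = 0.171429; p^2 = 0.171429^2 = 0.029388
sum(p^2) = 0.066123 + 0.042908 + 0.006173 + 0.081632 + 0.029388 = 0.226224
D = 1 - 0.226224 = 0.773776 ≈ 0.7738

0.7738


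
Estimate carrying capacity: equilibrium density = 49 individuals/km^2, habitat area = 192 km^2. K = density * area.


K = 49 * 192 = 9408 individuals

9408 individuals


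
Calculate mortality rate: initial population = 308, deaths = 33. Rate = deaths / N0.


Mortality rate = 33 / 308 = 0.107143 ≈ 0.1071

0.1071


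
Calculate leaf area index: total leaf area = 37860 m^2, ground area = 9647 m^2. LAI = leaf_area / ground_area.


LAI = 37860 / 9647 = 3.9245 ≈ 3.92

3.92


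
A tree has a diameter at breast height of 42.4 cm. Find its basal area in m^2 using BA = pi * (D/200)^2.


D/200 = 42.4/200 = 0.212 m
(D/200)^2 = 0.212^2 = 0.044944
BA = 3.141593 * 0.044944 = 0.141196 ≈ 0.1412 m^2

0.1412 m^2


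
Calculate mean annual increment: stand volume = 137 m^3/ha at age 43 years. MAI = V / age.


MAI = 137 / 43 = 3.1860 ≈ 3.19 m^3/ha/yr

3.19 m^3/ha/yr


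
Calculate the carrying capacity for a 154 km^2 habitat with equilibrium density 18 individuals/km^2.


K = 18 * 154 = 2772 individuals

2772 individuals


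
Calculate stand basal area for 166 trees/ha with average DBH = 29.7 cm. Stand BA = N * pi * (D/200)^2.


(D/200)^2 = (29.7/200)^2 = 0.1485^2 = 0.02205225
Individual BA = 3.141593 * 0.02205225 = 0.0692792 m^2
Stand BA = 166 * 0.0692792 = 11.5003 ≈ 11.50 m^2/ha

11.50 m^2/ha


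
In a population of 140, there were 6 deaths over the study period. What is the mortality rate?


Mortality rate = 6 / 140 = 0.042857 ≈ 0.0429

0.0429


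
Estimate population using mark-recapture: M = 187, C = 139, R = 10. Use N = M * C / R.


N = M * C / R = 187 * 139 / 10 = 25993 / 10 = 2599.30 ≈ 2599

2599 individuals


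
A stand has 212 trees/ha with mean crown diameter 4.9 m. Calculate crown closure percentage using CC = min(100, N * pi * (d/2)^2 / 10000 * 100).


(d/2)^2 = (4.9/2)^2 = 2.45^2 = 6.0025
Crown area = 3.141593 * 6.0025 = 18.8574 m^2
N * area / 10000 * 100 = 212 * 18.8574 / 10000 * 100 = 39.9777
CC = min(100, 39.9777) = 39.9777 ≈ 40.0%

40.0%


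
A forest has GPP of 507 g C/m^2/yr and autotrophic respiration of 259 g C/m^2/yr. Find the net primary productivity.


NPP = GPP - Ra = 507 - 259 = 248 g C/m^2/yr

248 g C/m^2/yr


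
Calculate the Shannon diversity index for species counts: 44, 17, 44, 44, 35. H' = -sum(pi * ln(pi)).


Total N = 44 + 17 + 44 + 44 + 35 = 184
Per-species terms:
  p = 44/184 = 0.239130; ln(p) = -1.430748; p*ln(p) = 0.239130 * (-1.430748) = -0.342135
  p = 17/184 = 0.092391; ln(p) = -2.381726; p*ln(p) = 0.092391 * (-2.381726) = -0.220050
  p = 44/184 = 0.239130; ln(p) = -1.430748; p*ln(p) = 0.239130 * (-1.430748) = -0.342135
  p = 44/184 = 0.239130; ln(p) = -1.430748; p*ln(p) = 0.239130 * (-1.430748) = -0.342135
  p = 35/184 = 0.190217; ln(p) = -1.659590; p*ln(p) = 0.190217 * (-1.659590) = -0.315682
sum(p*ln(p)) = (-0.342135) + (-0.220050) + (-0.342135) + (-0.342135) + (-0.315682) = -1.562137
H' = -(-1.562137) = 1.562137 ≈ 1.5621

1.5621


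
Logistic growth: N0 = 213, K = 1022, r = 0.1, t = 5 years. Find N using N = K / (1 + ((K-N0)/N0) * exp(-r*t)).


(K - N0)/N0 = (1022 - 213)/213 = 809/213 = 3.79812
r*t = 0.1 * 5 = 0.5; exp(-0.5) = 0.606531
3.79812 * 0.606531 = 2.30368
1 + 2.30368 = 3.30368
N = 1022 / 3.30368 = 309.352 ≈ 309

309


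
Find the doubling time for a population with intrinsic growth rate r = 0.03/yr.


td = ln(2) / 0.03 = 0.693147 / 0.03 = 23.1049 ≈ 23.1 years

23.1 years


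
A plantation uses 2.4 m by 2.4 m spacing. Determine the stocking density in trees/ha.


N = 10000 / 2.4^2 = 10000 / 5.76 = 1736.11 ≈ 1736 trees/ha

1736 trees/ha


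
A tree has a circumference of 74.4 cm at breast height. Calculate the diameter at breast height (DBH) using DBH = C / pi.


DBH = C / pi = 74.4 / 3.141593 = 23.6823 ≈ 23.68 cm

23.68 cm


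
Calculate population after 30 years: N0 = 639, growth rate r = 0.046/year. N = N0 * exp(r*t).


r*t = 0.046 * 30 = 1.38
exp(1.38) = 3.97490
N = 639 * 3.97490 = 2539.96 ≈ 2540

2540


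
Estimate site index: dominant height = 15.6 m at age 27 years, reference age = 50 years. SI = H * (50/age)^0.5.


50/27 = 1.85185
(1.85185)^0.5 = 1.36083
SI = 15.6 * 1.36083 = 21.2289 ≈ 21.2 m

21.2 m


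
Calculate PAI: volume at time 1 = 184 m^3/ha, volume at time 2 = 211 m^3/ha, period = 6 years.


PAI = (V2 - V1) / period = (211 - 184) / 6 = 27 / 6 = 4.50 m^3/ha/yr

4.50 m^3/ha/yr


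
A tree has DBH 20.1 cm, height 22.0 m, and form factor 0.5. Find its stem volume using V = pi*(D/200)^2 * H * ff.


(D/200)^2 = (20.1/200)^2 = 0.1005^2 = 0.01010025
BA = 3.141593 * 0.01010025 = 0.0317309 m^2
V = 0.0317309 * 22.0 * 0.5 = 0.349040 ≈ 0.349 m^3

0.349 m^3


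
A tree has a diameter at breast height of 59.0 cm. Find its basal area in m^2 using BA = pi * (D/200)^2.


D/200 = 59.0/200 = 0.295 m
(D/200)^2 = 0.295^2 = 0.087025
BA = 3.141593 * 0.087025 = 0.273397 ≈ 0.2734 m^2

0.2734 m^2


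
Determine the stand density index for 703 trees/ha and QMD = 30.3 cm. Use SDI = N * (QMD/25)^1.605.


QMD/25 = 30.3/25 = 1.212
(1.212)^1.605 = exp(1.605 * ln(1.212)) = exp(1.605 * 0.192272) = exp(0.308597) = 1.36151
SDI = 703 * 1.36151 = 957.142 ≈ 957

957


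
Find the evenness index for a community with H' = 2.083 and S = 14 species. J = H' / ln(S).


ln(14) = 2.63906
J = H' / ln(S) = 2.083 / 2.63906 = 0.789296 ≈ 0.7893

0.7893


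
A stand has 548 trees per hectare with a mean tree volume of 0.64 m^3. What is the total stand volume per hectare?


V_stand = 548 * 0.64 = 350.72 ≈ 350.7 m^3/ha

350.7 m^3/ha


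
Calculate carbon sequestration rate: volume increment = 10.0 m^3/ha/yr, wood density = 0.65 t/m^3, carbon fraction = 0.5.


C = 10.0 * 0.65 * 0.5 = 3.25 t C/ha/yr

3.25 t C/ha/yr


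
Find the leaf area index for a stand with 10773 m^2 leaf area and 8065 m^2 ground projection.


LAI = 10773 / 8065 = 1.3358 ≈ 1.34

1.34


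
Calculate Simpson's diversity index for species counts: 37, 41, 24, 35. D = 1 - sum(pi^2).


Total N = 37 + 41 + 24 + 35 = 137
Per-species terms:
  p = 37/137 = 0.270073; p^2 = 0.270073^2 = 0.072939
  p = 41/137 = 0.299270; p^2 = 0.299270^2 = 0.089563
  p = 24/137 = 0.175182; p^2 = 0.175182^2 = 0.030689
  p = 35/137 = 0.255474; p^2 = 0.255474^2 = 0.065267
sum(p^2) = 0.072939 + 0.089563 + 0.030689 + 0.065267 = 0.258458
D = 1 - 0.258458 = 0.741542 ≈ 0.7415

0.7415


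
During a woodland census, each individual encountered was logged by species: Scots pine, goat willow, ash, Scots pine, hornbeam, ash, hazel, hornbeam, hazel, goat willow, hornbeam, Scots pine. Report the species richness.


Total individuals logged = 12
Distinct species (count of individuals): Scots pine (3), goat willow (2), ash (2), hornbeam (3), hazel (2)
Species richness = number of distinct species = 5

5


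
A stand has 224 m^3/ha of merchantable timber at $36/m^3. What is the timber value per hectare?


Value = 224 * 36 = $8064/ha

$8064/ha


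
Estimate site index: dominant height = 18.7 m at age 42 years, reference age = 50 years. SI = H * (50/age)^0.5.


50/42 = 1.19048
(1.19048)^0.5 = 1.09109
SI = 18.7 * 1.09109 = 20.4034 ≈ 20.4 m

20.4 m


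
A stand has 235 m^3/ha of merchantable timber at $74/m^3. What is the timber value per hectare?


Value = 235 * 74 = $17390/ha

$17390/ha


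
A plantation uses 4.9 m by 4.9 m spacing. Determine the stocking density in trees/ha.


N = 10000 / 4.9^2 = 10000 / 24.01 = 416.493 ≈ 416 trees/ha

416 trees/ha


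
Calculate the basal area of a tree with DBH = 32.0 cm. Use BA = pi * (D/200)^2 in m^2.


D/200 = 32.0/200 = 0.16 m
(D/200)^2 = 0.16^2 = 0.0256
BA = 3.141593 * 0.0256 = 0.0804248 ≈ 0.0804 m^2

0.0804 m^2


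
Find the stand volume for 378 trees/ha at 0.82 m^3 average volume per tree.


V_stand = 378 * 0.82 = 309.96 ≈ 310.0 m^3/ha

310.0 m^3/ha


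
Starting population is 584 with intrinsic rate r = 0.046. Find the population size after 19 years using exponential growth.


r*t = 0.046 * 19 = 0.874
exp(0.874) = 2.39648
N = 584 * 2.39648 = 1399.54 ≈ 1400

1400


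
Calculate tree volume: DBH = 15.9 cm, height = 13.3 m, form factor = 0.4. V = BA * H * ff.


(D/200)^2 = (15.9/200)^2 = 0.0795^2 = 0.00632025
BA = 3.141593 * 0.00632025 = 0.0198557 m^2
V = 0.0198557 * 13.3 * 0.4 = 0.105632 ≈ 0.106 m^3

0.106 m^3


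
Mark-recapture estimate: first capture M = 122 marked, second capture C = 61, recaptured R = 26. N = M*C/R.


N = M * C / R = 122 * 61 / 26 = 7442 / 26 = 286.23 ≈ 286

286 individuals


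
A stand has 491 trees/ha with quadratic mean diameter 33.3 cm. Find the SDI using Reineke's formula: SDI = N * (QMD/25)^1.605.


QMD/25 = 33.3/25 = 1.332
(1.332)^1.605 = exp(1.605 * ln(1.332)) = exp(1.605 * 0.286682) = exp(0.460125) = 1.58427
SDI = 491 * 1.58427 = 777.877 ≈ 778

778


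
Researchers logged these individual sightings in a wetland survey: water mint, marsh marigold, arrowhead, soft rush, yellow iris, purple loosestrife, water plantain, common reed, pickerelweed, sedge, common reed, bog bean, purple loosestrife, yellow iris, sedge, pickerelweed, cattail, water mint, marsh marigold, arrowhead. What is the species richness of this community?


Total individuals logged = 20
Distinct species (count of individuals): water mint (2), marsh marigold (2), arrowhead (2), soft rush (1), yellow iris (2), purple loosestrife (2), water plantain (1), common reed (2), pickerelweed (2), sedge (2), bog bean (1), cattail (1)
Species richness = number of distinct species = 12

12


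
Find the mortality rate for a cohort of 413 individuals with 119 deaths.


Mortality rate = 119 / 413 = 0.288136 ≈ 0.2881

0.2881


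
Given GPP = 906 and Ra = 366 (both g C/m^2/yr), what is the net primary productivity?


NPP = GPP - Ra = 906 - 366 = 540 g C/m^2/yr

540 g C/m^2/yr


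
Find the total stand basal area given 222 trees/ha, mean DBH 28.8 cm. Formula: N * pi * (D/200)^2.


(D/200)^2 = (28.8/200)^2 = 0.144^2 = 0.020736
Individual BA = 3.141593 * 0.020736 = 0.0651441 m^2
Stand BA = 222 * 0.0651441 = 14.4620 ≈ 14.46 m^2/ha

14.46 m^2/ha


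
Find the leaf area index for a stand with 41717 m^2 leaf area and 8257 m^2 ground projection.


LAI = 41717 / 8257 = 5.0523 ≈ 5.05

5.05


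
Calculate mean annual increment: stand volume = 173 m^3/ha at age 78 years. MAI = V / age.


MAI = 173 / 78 = 2.2179 ≈ 2.22 m^3/ha/yr

2.22 m^3/ha/yr


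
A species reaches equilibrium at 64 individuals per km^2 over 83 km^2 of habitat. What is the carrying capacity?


K = 64 * 83 = 5312 individuals

5312 individuals


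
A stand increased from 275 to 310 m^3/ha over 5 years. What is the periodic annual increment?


PAI = (V2 - V1) / period = (310 - 275) / 5 = 35 / 5 = 7.00 m^3/ha/yr

7.00 m^3/ha/yr


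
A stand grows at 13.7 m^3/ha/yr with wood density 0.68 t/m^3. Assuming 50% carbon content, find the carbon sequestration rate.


C = 13.7 * 0.68 * 0.5 = 4.658 ≈ 4.66 t C/ha/yr

4.66 t C/ha/yr


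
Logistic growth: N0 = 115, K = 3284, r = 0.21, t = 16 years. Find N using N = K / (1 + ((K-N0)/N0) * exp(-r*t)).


(K - N0)/N0 = (3284 - 115)/115 = 3169/115 = 27.5565
r*t = 0.21 * 16 = 3.36; exp(-3.36) = 0.0347353
27.5565 * 0.0347353 = 0.957183
1 + 0.957183 = 1.95718
N = 3284 / 1.95718 = 1677.92 ≈ 1678

1678


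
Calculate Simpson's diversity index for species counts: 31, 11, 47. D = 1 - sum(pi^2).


Total N = 31 + 11 + 47 = 89
Per-species terms:
  p = 31/89 = 0.348315; p^2 = 0.348315^2 = 0.121323
  p = 11/89 = 0.123596; p^2 = 0.123596^2 = 0.015276
  p = 47/89 = 0.528090; p^2 = 0.528090^2 = 0.278879
sum(p^2) = 0.121323 + 0.015276 + 0.278879 = 0.415478
D = 1 - 0.415478 = 0.584522 ≈ 0.5845

0.5845
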